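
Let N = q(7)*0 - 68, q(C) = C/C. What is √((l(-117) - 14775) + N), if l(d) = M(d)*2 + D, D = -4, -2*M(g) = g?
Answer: I*√14730 ≈ 121.37*I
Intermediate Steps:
q(C) = 1
M(g) = -g/2
l(d) = -4 - d (l(d) = -d/2*2 - 4 = -d - 4 = -4 - d)
N = -68 (N = 1*0 - 68 = 0 - 68 = -68)
√((l(-117) - 14775) + N) = √(((-4 - 1*(-117)) - 14775) - 68) = √(((-4 + 117) - 14775) - 68) = √((113 - 14775) - 68) = √(-14662 - 68) = √(-14730) = I*√14730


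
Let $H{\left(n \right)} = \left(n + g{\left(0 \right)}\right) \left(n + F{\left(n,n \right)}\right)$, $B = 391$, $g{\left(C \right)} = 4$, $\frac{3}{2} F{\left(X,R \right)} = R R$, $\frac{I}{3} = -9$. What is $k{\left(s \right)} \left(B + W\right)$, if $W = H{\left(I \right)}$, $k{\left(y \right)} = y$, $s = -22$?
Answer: $223652$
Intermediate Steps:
$I = -27$ ($I = 3 \left(-9\right) = -27$)
$F{\left(X,R \right)} = \frac{2 R^{2}}{3}$ ($F{\left(X,R \right)} = \frac{2 R R}{3} = \frac{2 R^{2}}{3}$)
$H{\left(n \right)} = \left(4 + n\right) \left(n + \frac{2 n^{2}}{3}\right)$ ($H{\left(n \right)} = \left(n + 4\right) \left(n + \frac{2 n^{2}}{3}\right) = \left(4 + n\right) \left(n + \frac{2 n^{2}}{3}\right)$)
$W = -10557$ ($W = \frac{1}{3} \left(-27\right) \left(12 + 2 \left(-27\right)^{2} + 11 \left(-27\right)\right) = \frac{1}{3} \left(-27\right) \left(12 + 2 \cdot 729 - 297\right) = \frac{1}{3} \left(-27\right) \left(12 + 1458 - 297\right) = \frac{1}{3} \left(-27\right) 1173 = -10557$)
$k{\left(s \right)} \left(B + W\right) = - 22 \left(391 - 10557\right) = \left(-22\right) \left(-10166\right) = 223652$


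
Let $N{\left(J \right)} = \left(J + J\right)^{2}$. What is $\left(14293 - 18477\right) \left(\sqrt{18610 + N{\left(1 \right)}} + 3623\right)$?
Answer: $-15158632 - 4184 \sqrt{18614} \approx -1.5729 \cdot 10^{7}$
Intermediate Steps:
$N{\left(J \right)} = 4 J^{2}$ ($N{\left(J \right)} = \left(2 J\right)^{2} = 4 J^{2}$)
$\left(14293 - 18477\right) \left(\sqrt{18610 + N{\left(1 \right)}} + 3623\right) = \left(14293 - 18477\right) \left(\sqrt{18610 + 4 \cdot 1^{2}} + 3623\right) = - 4184 \left(\sqrt{18610 + 4 \cdot 1} + 3623\right) = - 4184 \left(\sqrt{18610 + 4} + 3623\right) = - 4184 \left(\sqrt{18614} + 3623\right) = - 4184 \left(3623 + \sqrt{18614}\right) = -15158632 - 4184 \sqrt{18614}$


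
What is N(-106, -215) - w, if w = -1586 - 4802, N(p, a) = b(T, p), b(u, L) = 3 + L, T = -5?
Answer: 6285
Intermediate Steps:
N(p, a) = 3 + p
w = -6388
N(-106, -215) - w = (3 - 106) - 1*(-6388) = -103 + 6388 = 6285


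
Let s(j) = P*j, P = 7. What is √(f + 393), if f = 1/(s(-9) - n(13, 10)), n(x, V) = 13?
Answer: √567473/38 ≈ 19.824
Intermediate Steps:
s(j) = 7*j
f = -1/76 (f = 1/(7*(-9) - 1*13) = 1/(-63 - 13) = 1/(-76) = -1/76 ≈ -0.013158)
√(f + 393) = √(-1/76 + 393) = √(29867/76) = √567473/38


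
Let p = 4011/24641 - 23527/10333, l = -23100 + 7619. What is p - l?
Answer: 3941163544749/254615453 ≈ 15479.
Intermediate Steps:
l = -15481
p = -538283144/254615453 (p = 4011*(1/24641) - 23527*1/10333 = 4011/24641 - 23527/10333 = -538283144/254615453 ≈ -2.1141)
p - l = -538283144/254615453 - 1*(-15481) = -538283144/254615453 + 15481 = 3941163544749/254615453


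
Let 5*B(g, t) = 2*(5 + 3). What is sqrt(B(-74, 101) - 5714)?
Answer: I*sqrt(142770)/5 ≈ 75.57*I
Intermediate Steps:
B(g, t) = 16/5 (B(g, t) = (2*(5 + 3))/5 = (2*8)/5 = (1/5)*16 = 16/5)
sqrt(B(-74, 101) - 5714) = sqrt(16/5 - 5714) = sqrt(-28554/5) = I*sqrt(142770)/5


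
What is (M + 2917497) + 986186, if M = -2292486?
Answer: 1611197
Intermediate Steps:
(M + 2917497) + 986186 = (-2292486 + 2917497) + 986186 = 625011 + 986186 = 1611197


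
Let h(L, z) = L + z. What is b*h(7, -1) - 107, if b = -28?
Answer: -275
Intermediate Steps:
b*h(7, -1) - 107 = -28*(7 - 1) - 107 = -28*6 - 107 = -168 - 107 = -275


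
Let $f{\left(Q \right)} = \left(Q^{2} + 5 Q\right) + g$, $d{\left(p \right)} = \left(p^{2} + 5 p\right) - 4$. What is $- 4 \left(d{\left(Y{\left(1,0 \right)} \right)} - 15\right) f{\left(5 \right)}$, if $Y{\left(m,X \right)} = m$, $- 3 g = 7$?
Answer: $\frac{7436}{3} \approx 2478.7$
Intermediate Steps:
$g = - \frac{7}{3}$ ($g = \left(- \frac{1}{3}\right) 7 = - \frac{7}{3} \approx -2.3333$)
$d{\left(p \right)} = -4 + p^{2} + 5 p$
$f{\left(Q \right)} = - \frac{7}{3} + Q^{2} + 5 Q$ ($f{\left(Q \right)} = \left(Q^{2} + 5 Q\right) - \frac{7}{3} = - \frac{7}{3} + Q^{2} + 5 Q$)
$- 4 \left(d{\left(Y{\left(1,0 \right)} \right)} - 15\right) f{\left(5 \right)} = - 4 \left(\left(-4 + 1^{2} + 5 \cdot 1\right) - 15\right) \left(- \frac{7}{3} + 5^{2} + 5 \cdot 5\right) = - 4 \left(\left(-4 + 1 + 5\right) - 15\right) \left(- \frac{7}{3} + 25 + 25\right) = - 4 \left(2 - 15\right) \frac{143}{3} = \left(-4\right) \left(-13\right) \frac{143}{3} = 52 \cdot \frac{143}{3} = \frac{7436}{3}$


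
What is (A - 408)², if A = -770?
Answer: 1387684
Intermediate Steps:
(A - 408)² = (-770 - 408)² = (-1178)² = 1387684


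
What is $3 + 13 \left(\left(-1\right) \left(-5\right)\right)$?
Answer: $68$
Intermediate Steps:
$3 + 13 \left(\left(-1\right) \left(-5\right)\right) = 3 + 13 \cdot 5 = 3 + 65 = 68$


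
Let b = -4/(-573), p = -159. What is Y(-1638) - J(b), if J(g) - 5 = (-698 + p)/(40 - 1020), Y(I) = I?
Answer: -1610997/980 ≈ -1643.9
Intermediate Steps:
b = 4/573 (b = -4*(-1/573) = 4/573 ≈ 0.0069808)
J(g) = 5757/980 (J(g) = 5 + (-698 - 159)/(40 - 1020) = 5 - 857/(-980) = 5 - 857*(-1/980) = 5 + 857/980 = 5757/980)
Y(-1638) - J(b) = -1638 - 1*5757/980 = -1638 - 5757/980 = -1610997/980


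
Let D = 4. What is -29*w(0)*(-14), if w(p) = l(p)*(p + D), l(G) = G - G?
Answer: 0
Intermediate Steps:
l(G) = 0
w(p) = 0 (w(p) = 0*(p + 4) = 0*(4 + p) = 0)
-29*w(0)*(-14) = -29*0*(-14) = 0*(-14) = 0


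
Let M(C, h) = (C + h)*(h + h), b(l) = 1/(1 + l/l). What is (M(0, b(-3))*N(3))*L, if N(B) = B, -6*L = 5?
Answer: -5/4 ≈ -1.2500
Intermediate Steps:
L = -⅚ (L = -⅙*5 = -⅚ ≈ -0.83333)
b(l) = ½ (b(l) = 1/(1 + 1) = 1/2 = ½)
M(C, h) = 2*h*(C + h) (M(C, h) = (C + h)*(2*h) = 2*h*(C + h))
(M(0, b(-3))*N(3))*L = ((2*(½)*(0 + ½))*3)*(-⅚) = ((2*(½)*(½))*3)*(-⅚) = ((½)*3)*(-⅚) = (3/2)*(-⅚) = -5/4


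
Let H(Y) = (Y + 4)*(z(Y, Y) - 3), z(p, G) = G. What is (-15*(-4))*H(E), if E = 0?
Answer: -720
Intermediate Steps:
H(Y) = (-3 + Y)*(4 + Y) (H(Y) = (Y + 4)*(Y - 3) = (4 + Y)*(-3 + Y) = (-3 + Y)*(4 + Y))
(-15*(-4))*H(E) = (-15*(-4))*(-12 + 0 + 0²) = 60*(-12 + 0 + 0) = 60*(-12) = -720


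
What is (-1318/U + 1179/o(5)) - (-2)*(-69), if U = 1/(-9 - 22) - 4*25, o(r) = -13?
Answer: -8688119/40313 ≈ -215.52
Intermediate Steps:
U = -3101/31 (U = 1/(-31) - 100 = -1/31 - 100 = -3101/31 ≈ -100.03)
(-1318/U + 1179/o(5)) - (-2)*(-69) = (-1318/(-3101/31) + 1179/(-13)) - (-2)*(-69) = (-1318*(-31/3101) + 1179*(-1/13)) - 1*138 = (40858/3101 - 1179/13) - 138 = -3124925/40313 - 138 = -8688119/40313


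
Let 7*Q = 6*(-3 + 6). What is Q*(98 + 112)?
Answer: 540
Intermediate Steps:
Q = 18/7 (Q = (6*(-3 + 6))/7 = (6*3)/7 = (⅐)*18 = 18/7 ≈ 2.5714)
Q*(98 + 112) = 18*(98 + 112)/7 = (18/7)*210 = 540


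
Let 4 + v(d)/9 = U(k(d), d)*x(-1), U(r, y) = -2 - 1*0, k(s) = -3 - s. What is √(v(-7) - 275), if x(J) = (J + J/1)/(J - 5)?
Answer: I*√317 ≈ 17.805*I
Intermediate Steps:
U(r, y) = -2 (U(r, y) = -2 + 0 = -2)
x(J) = 2*J/(-5 + J) (x(J) = (J + J*1)/(-5 + J) = (J + J)/(-5 + J) = (2*J)/(-5 + J) = 2*J/(-5 + J))
v(d) = -42 (v(d) = -36 + 9*(-4*(-1)/(-5 - 1)) = -36 + 9*(-4*(-1)/(-6)) = -36 + 9*(-4*(-1)*(-1)/6) = -36 + 9*(-2*⅓) = -36 + 9*(-⅔) = -36 - 6 = -42)
√(v(-7) - 275) = √(-42 - 275) = √(-317) = I*√317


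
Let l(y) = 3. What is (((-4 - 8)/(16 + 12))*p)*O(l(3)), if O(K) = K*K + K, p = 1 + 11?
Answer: -432/7 ≈ -61.714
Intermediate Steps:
p = 12
O(K) = K + K² (O(K) = K² + K = K + K²)
(((-4 - 8)/(16 + 12))*p)*O(l(3)) = (((-4 - 8)/(16 + 12))*12)*(3*(1 + 3)) = (-12/28*12)*(3*4) = (-12*1/28*12)*12 = -3/7*12*12 = -36/7*12 = -432/7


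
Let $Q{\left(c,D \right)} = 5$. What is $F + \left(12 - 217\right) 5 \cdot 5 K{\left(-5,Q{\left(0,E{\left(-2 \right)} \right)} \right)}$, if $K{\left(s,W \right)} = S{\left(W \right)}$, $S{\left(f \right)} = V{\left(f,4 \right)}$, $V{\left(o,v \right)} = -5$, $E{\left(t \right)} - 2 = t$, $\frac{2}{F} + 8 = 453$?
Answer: $\frac{11403127}{445} \approx 25625.0$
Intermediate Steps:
$F = \frac{2}{445}$ ($F = \frac{2}{-8 + 453} = \frac{2}{445} \approx 0.0044944$)
$E{\left(t \right)} = 2 + t$
$S{\left(f \right)} = -5$
$K{\left(s,W \right)} = -5$
$F + \left(12 - 217\right) 5 \cdot 5 K{\left(-5,Q{\left(0,E{\left(-2 \right)} \right)} \right)} = \frac{2}{445} + \left(12 - 217\right) 5 \cdot 5 \left(-5\right) = \frac{2}{445} - 205 \cdot 25 \left(-5\right) = \frac{2}{445} - -25625 = \frac{2}{445} + 25625 = \frac{11403127}{445}$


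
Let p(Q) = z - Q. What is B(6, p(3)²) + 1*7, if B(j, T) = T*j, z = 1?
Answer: 31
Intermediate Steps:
p(Q) = 1 - Q
B(6, p(3)²) + 1*7 = (1 - 1*3)²*6 + 1*7 = (1 - 3)²*6 + 7 = (-2)²*6 + 7 = 4*6 + 7 = 24 + 7 = 31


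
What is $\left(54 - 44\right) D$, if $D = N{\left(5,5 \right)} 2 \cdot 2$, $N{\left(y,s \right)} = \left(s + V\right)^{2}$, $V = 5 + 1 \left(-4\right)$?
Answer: $1440$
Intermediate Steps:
$V = 1$ ($V = 5 - 4 = 1$)
$N{\left(y,s \right)} = \left(1 + s\right)^{2}$ ($N{\left(y,s \right)} = \left(s + 1\right)^{2} = \left(1 + s\right)^{2}$)
$D = 144$ ($D = \left(1 + 5\right)^{2} \cdot 2 \cdot 2 = 6^{2} \cdot 2 \cdot 2 = 36 \cdot 2 \cdot 2 = 72 \cdot 2 = 144$)
$\left(54 - 44\right) D = \left(54 - 44\right) 144 = 10 \cdot 144 = 1440$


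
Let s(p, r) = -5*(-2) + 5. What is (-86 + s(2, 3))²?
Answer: 5041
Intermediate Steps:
s(p, r) = 15 (s(p, r) = 10 + 5 = 15)
(-86 + s(2, 3))² = (-86 + 15)² = (-71)² = 5041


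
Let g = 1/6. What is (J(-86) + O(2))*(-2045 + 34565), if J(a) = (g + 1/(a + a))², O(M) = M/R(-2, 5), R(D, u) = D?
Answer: -351442285/11094 ≈ -31679.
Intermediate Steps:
O(M) = -M/2 (O(M) = M/(-2) = M*(-½) = -M/2)
g = ⅙ ≈ 0.16667
J(a) = (⅙ + 1/(2*a))² (J(a) = (⅙ + 1/(a + a))² = (⅙ + 1/(2*a))²)
(J(-86) + O(2))*(-2045 + 34565) = ((1/36)*(3 - 86)²/(-86)² - ½*2)*(-2045 + 34565) = ((1/36)*(1/7396)*(-83)² - 1)*32520 = ((1/36)*(1/7396)*6889 - 1)*32520 = (6889/266256 - 1)*32520 = -259367/266256*32520 = -351442285/11094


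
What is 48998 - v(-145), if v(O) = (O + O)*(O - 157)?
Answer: -38582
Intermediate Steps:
v(O) = 2*O*(-157 + O) (v(O) = (2*O)*(-157 + O) = 2*O*(-157 + O))
48998 - v(-145) = 48998 - 2*(-145)*(-157 - 145) = 48998 - 2*(-145)*(-302) = 48998 - 1*87580 = 48998 - 87580 = -38582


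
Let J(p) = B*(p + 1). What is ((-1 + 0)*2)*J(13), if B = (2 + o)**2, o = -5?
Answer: -252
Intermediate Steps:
B = 9 (B = (2 - 5)**2 = (-3)**2 = 9)
J(p) = 9 + 9*p (J(p) = 9*(p + 1) = 9*(1 + p) = 9 + 9*p)
((-1 + 0)*2)*J(13) = ((-1 + 0)*2)*(9 + 9*13) = (-1*2)*(9 + 117) = -2*126 = -252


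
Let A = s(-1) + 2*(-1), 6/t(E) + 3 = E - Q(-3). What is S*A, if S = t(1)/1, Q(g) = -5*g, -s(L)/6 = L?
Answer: -24/17 ≈ -1.4118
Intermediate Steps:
s(L) = -6*L
t(E) = 6/(-18 + E) (t(E) = 6/(-3 + (E - (-5)*(-3))) = 6/(-3 + (E - 1*15)) = 6/(-3 + (E - 15)) = 6/(-3 + (-15 + E)) = 6/(-18 + E))
A = 4 (A = -6*(-1) + 2*(-1) = 6 - 2 = 4)
S = -6/17 (S = (6/(-18 + 1))/1 = (6/(-17))*1 = (6*(-1/17))*1 = -6/17*1 = -6/17 ≈ -0.35294)
S*A = -6/17*4 = -24/17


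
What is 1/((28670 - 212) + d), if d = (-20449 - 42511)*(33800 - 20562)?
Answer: -1/833436022 ≈ -1.1999e-9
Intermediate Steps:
d = -833464480 (d = -62960*13238 = -833464480)
1/((28670 - 212) + d) = 1/((28670 - 212) - 833464480) = 1/(28458 - 833464480) = 1/(-833436022) = -1/833436022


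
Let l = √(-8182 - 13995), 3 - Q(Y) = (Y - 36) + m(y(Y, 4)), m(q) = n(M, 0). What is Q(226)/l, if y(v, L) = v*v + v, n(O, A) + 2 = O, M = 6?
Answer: 191*I*√22177/22177 ≈ 1.2826*I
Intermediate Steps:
n(O, A) = -2 + O
y(v, L) = v + v² (y(v, L) = v² + v = v + v²)
m(q) = 4 (m(q) = -2 + 6 = 4)
Q(Y) = 35 - Y (Q(Y) = 3 - ((Y - 36) + 4) = 3 - ((-36 + Y) + 4) = 3 - (-32 + Y) = 3 + (32 - Y) = 35 - Y)
l = I*√22177 (l = √(-22177) = I*√22177 ≈ 148.92*I)
Q(226)/l = (35 - 1*226)/((I*√22177)) = (35 - 226)*(-I*√22177/22177) = -(-191)*I*√22177/22177 = 191*I*√22177/22177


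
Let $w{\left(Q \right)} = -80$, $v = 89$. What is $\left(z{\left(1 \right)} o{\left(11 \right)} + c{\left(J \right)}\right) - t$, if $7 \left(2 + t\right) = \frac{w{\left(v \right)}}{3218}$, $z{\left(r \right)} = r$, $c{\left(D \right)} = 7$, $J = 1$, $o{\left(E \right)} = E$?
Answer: $\frac{225300}{11263} \approx 20.004$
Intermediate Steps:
$t = - \frac{22566}{11263}$ ($t = -2 + \frac{\left(-80\right) \frac{1}{3218}}{7} = -2 + \frac{1}{7} \left(- \frac{40}{1609}\right) = -2 - \frac{40}{11263} = - \frac{22566}{11263} \approx -2.0036$)
$\left(z{\left(1 \right)} o{\left(11 \right)} + c{\left(J \right)}\right) - t = \left(1 \cdot 11 + 7\right) - - \frac{22566}{11263} = \left(11 + 7\right) + \frac{22566}{11263} = 18 + \frac{22566}{11263} = \frac{225300}{11263}$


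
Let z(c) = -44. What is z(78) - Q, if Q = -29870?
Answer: 29826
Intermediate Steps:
z(78) - Q = -44 - 1*(-29870) = -44 + 29870 = 29826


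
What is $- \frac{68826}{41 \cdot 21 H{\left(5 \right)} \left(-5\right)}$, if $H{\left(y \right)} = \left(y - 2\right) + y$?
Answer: $\frac{11471}{5740} \approx 1.9984$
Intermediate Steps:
$H{\left(y \right)} = -2 + 2 y$ ($H{\left(y \right)} = \left(-2 + y\right) + y = -2 + 2 y$)
$- \frac{68826}{41 \cdot 21 H{\left(5 \right)} \left(-5\right)} = - \frac{68826}{41 \cdot 21 \left(-2 + 2 \cdot 5\right) \left(-5\right)} = - \frac{68826}{861 \left(-2 + 10\right) \left(-5\right)} = - \frac{68826}{861 \cdot 8 \left(-5\right)} = - \frac{68826}{861 \left(-40\right)} = - \frac{68826}{-34440} = \left(-68826\right) \left(- \frac{1}{34440}\right) = \frac{11471}{5740}$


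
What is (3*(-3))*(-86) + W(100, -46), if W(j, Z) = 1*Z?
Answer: 728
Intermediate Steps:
W(j, Z) = Z
(3*(-3))*(-86) + W(100, -46) = (3*(-3))*(-86) - 46 = -9*(-86) - 46 = 774 - 46 = 728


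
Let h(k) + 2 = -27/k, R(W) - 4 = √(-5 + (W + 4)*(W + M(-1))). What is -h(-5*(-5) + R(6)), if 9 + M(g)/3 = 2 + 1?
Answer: 905/322 - 45*I*√5/322 ≈ 2.8106 - 0.31249*I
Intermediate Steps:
M(g) = -18 (M(g) = -27 + 3*(2 + 1) = -27 + 3*3 = -27 + 9 = -18)
R(W) = 4 + √(-5 + (-18 + W)*(4 + W)) (R(W) = 4 + √(-5 + (W + 4)*(W - 18)) = 4 + √(-5 + (4 + W)*(-18 + W)) = 4 + √(-5 + (-18 + W)*(4 + W)))
h(k) = -2 - 27/k
-h(-5*(-5) + R(6)) = -(-2 - 27/(-5*(-5) + (4 + √(-77 + 6² - 14*6)))) = -(-2 - 27/(25 + (4 + √(-77 + 36 - 84)))) = -(-2 - 27/(25 + (4 + √(-125)))) = -(-2 - 27/(25 + (4 + 5*I*√5))) = -(-2 - 27/(29 + 5*I*√5)) = 2 + 27/(29 + 5*I*√5)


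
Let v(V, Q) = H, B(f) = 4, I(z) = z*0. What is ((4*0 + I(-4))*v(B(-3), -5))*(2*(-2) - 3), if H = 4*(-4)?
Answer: 0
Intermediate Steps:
I(z) = 0
H = -16
v(V, Q) = -16
((4*0 + I(-4))*v(B(-3), -5))*(2*(-2) - 3) = ((4*0 + 0)*(-16))*(2*(-2) - 3) = ((0 + 0)*(-16))*(-4 - 3) = (0*(-16))*(-7) = 0*(-7) = 0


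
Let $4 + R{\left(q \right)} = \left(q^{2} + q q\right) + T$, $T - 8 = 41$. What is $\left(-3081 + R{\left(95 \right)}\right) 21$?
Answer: $315294$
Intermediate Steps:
$T = 49$ ($T = 8 + 41 = 49$)
$R{\left(q \right)} = 45 + 2 q^{2}$ ($R{\left(q \right)} = -4 + \left(\left(q^{2} + q q\right) + 49\right) = -4 + \left(\left(q^{2} + q^{2}\right) + 49\right) = -4 + \left(2 q^{2} + 49\right) = -4 + \left(49 + 2 q^{2}\right) = 45 + 2 q^{2}$)
$\left(-3081 + R{\left(95 \right)}\right) 21 = \left(-3081 + \left(45 + 2 \cdot 95^{2}\right)\right) 21 = \left(-3081 + \left(45 + 2 \cdot 9025\right)\right) 21 = \left(-3081 + \left(45 + 18050\right)\right) 21 = \left(-3081 + 18095\right) 21 = 15014 \cdot 21 = 315294$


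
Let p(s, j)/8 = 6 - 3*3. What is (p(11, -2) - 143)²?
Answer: 27889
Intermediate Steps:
p(s, j) = -24 (p(s, j) = 8*(6 - 3*3) = 8*(6 - 9) = 8*(-3) = -24)
(p(11, -2) - 143)² = (-24 - 143)² = (-167)² = 27889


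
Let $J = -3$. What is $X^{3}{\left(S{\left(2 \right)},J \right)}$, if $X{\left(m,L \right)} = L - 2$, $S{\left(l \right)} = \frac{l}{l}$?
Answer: $-125$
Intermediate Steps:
$S{\left(l \right)} = 1$
$X{\left(m,L \right)} = -2 + L$ ($X{\left(m,L \right)} = L - 2 = -2 + L$)
$X^{3}{\left(S{\left(2 \right)},J \right)} = \left(-2 - 3\right)^{3} = \left(-5\right)^{3} = -125$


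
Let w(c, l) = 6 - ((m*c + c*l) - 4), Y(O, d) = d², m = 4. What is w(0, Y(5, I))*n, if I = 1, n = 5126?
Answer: 51260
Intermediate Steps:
w(c, l) = 10 - 4*c - c*l (w(c, l) = 6 - ((4*c + c*l) - 4) = 6 - (-4 + 4*c + c*l) = 6 + (4 - 4*c - c*l) = 10 - 4*c - c*l)
w(0, Y(5, I))*n = (10 - 4*0 - 1*0*1²)*5126 = (10 + 0 - 1*0*1)*5126 = (10 + 0 + 0)*5126 = 10*5126 = 51260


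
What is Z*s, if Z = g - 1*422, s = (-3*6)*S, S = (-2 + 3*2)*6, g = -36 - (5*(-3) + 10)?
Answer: 195696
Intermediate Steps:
g = -31 (g = -36 - (-15 + 10) = -36 - 1*(-5) = -36 + 5 = -31)
S = 24 (S = (-2 + 6)*6 = 4*6 = 24)
s = -432 (s = -3*6*24 = -18*24 = -432)
Z = -453 (Z = -31 - 1*422 = -31 - 422 = -453)
Z*s = -453*(-432) = 195696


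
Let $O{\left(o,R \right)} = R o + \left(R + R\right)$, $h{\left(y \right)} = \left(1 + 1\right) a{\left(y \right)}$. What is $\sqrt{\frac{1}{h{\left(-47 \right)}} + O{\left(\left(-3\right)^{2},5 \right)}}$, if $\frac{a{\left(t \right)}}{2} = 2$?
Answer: $\frac{21 \sqrt{2}}{4} \approx 7.4246$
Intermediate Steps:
$a{\left(t \right)} = 4$ ($a{\left(t \right)} = 2 \cdot 2 = 4$)
$h{\left(y \right)} = 8$ ($h{\left(y \right)} = \left(1 + 1\right) 4 = 2 \cdot 4 = 8$)
$O{\left(o,R \right)} = 2 R + R o$ ($O{\left(o,R \right)} = R o + 2 R = 2 R + R o$)
$\sqrt{\frac{1}{h{\left(-47 \right)}} + O{\left(\left(-3\right)^{2},5 \right)}} = \sqrt{\frac{1}{8} + 5 \left(2 + \left(-3\right)^{2}\right)} = \sqrt{\frac{1}{8} + 5 \left(2 + 9\right)} = \sqrt{\frac{1}{8} + 5 \cdot 11} = \sqrt{\frac{1}{8} + 55} = \sqrt{\frac{441}{8}} = \frac{21 \sqrt{2}}{4}$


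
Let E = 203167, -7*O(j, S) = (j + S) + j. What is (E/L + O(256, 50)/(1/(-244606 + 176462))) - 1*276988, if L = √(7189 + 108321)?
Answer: 36358012/7 + 203167*√115510/115510 ≈ 5.1946e+6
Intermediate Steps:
O(j, S) = -2*j/7 - S/7 (O(j, S) = -((j + S) + j)/7 = -((S + j) + j)/7 = -(S + 2*j)/7 = -2*j/7 - S/7)
L = √115510 ≈ 339.87
(E/L + O(256, 50)/(1/(-244606 + 176462))) - 1*276988 = (203167/(√115510) + (-2/7*256 - ⅐*50)/(1/(-244606 + 176462))) - 1*276988 = (203167*(√115510/115510) + (-512/7 - 50/7)/(1/(-68144))) - 276988 = (203167*√115510/115510 - 562/(7*(-1/68144))) - 276988 = (203167*√115510/115510 - 562/7*(-68144)) - 276988 = (203167*√115510/115510 + 38296928/7) - 276988 = (38296928/7 + 203167*√115510/115510) - 276988 = 36358012/7 + 203167*√115510/115510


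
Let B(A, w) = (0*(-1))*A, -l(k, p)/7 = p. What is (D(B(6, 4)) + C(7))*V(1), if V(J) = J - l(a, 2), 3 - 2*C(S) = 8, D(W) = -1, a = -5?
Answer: -105/2 ≈ -52.500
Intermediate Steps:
l(k, p) = -7*p
B(A, w) = 0 (B(A, w) = 0*A = 0)
C(S) = -5/2 (C(S) = 3/2 - ½*8 = 3/2 - 4 = -5/2)
V(J) = 14 + J (V(J) = J - (-7)*2 = J - 1*(-14) = J + 14 = 14 + J)
(D(B(6, 4)) + C(7))*V(1) = (-1 - 5/2)*(14 + 1) = -7/2*15 = -105/2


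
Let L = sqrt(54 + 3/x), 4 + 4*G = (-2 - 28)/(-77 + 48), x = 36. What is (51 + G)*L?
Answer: 2915*sqrt(1947)/348 ≈ 369.61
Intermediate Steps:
G = -43/58 (G = -1 + ((-2 - 28)/(-77 + 48))/4 = -1 + (-30/(-29))/4 = -1 + (-30*(-1/29))/4 = -1 + (1/4)*(30/29) = -1 + 15/58 = -43/58 ≈ -0.74138)
L = sqrt(1947)/6 (L = sqrt(54 + 3/36) = sqrt(54 + 3*(1/36)) = sqrt(54 + 1/12) = sqrt(649/12) = sqrt(1947)/6 ≈ 7.3541)
(51 + G)*L = (51 - 43/58)*(sqrt(1947)/6) = 2915*(sqrt(1947)/6)/58 = 2915*sqrt(1947)/348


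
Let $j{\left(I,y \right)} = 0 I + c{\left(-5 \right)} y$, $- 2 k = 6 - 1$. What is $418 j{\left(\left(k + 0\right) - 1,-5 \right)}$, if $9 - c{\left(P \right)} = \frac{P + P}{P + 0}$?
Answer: $-14630$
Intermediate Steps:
$c{\left(P \right)} = 7$ ($c{\left(P \right)} = 9 - \frac{P + P}{P + 0} = 9 - \frac{2 P}{P} = 9 - 2 = 7$)
$k = - \frac{5}{2}$ ($k = - \frac{6 - 1}{2} = \left(- \frac{1}{2}\right) 5 = - \frac{5}{2} \approx -2.5$)
$j{\left(I,y \right)} = 7 y$ ($j{\left(I,y \right)} = 0 I + 7 y = 0 + 7 y = 7 y$)
$418 j{\left(\left(k + 0\right) - 1,-5 \right)} = 418 \cdot 7 \left(-5\right) = 418 \left(-35\right) = -14630$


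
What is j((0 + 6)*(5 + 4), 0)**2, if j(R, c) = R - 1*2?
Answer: 2704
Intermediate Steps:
j(R, c) = -2 + R (j(R, c) = R - 2 = -2 + R)
j((0 + 6)*(5 + 4), 0)**2 = (-2 + (0 + 6)*(5 + 4))**2 = (-2 + 6*9)**2 = (-2 + 54)**2 = 52**2 = 2704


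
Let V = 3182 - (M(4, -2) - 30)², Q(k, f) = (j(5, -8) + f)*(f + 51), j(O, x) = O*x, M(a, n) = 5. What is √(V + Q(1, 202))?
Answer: √43543 ≈ 208.67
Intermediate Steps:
Q(k, f) = (-40 + f)*(51 + f) (Q(k, f) = (5*(-8) + f)*(f + 51) = (-40 + f)*(51 + f))
V = 2557 (V = 3182 - (5 - 30)² = 3182 - 1*(-25)² = 3182 - 1*625 = 3182 - 625 = 2557)
√(V + Q(1, 202)) = √(2557 + (-2040 + 202² + 11*202)) = √(2557 + (-2040 + 40804 + 2222)) = √(2557 + 40986) = √43543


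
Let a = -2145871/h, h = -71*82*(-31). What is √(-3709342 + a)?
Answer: I*√120827574884100630/180482 ≈ 1926.0*I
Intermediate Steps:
h = 180482 (h = -5822*(-31) = 180482)
a = -2145871/180482 ≈ -11.890
√(-3709342 + a) = √(-3709342 - 2145871/180482) = √(-669471608715/180482) = I*√120827574884100630/180482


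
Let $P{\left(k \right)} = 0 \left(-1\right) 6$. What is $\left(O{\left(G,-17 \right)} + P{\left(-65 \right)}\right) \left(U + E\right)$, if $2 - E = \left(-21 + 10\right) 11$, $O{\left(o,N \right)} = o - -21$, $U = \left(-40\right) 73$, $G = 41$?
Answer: $-173414$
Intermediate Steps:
$U = -2920$
$O{\left(o,N \right)} = 21 + o$ ($O{\left(o,N \right)} = o + 21 = 21 + o$)
$E = 123$ ($E = 2 - \left(-21 + 10\right) 11 = 2 - \left(-11\right) 11 = 2 - -121 = 2 + 121 = 123$)
$P{\left(k \right)} = 0$ ($P{\left(k \right)} = 0 \cdot 6 = 0$)
$\left(O{\left(G,-17 \right)} + P{\left(-65 \right)}\right) \left(U + E\right) = \left(\left(21 + 41\right) + 0\right) \left(-2920 + 123\right) = \left(62 + 0\right) \left(-2797\right) = 62 \left(-2797\right) = -173414$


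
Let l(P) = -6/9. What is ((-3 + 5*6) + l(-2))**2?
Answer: 6241/9 ≈ 693.44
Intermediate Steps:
l(P) = -2/3 (l(P) = -6*1/9 = -2/3)
((-3 + 5*6) + l(-2))**2 = ((-3 + 5*6) - 2/3)**2 = ((-3 + 30) - 2/3)**2 = (27 - 2/3)**2 = (79/3)**2 = 6241/9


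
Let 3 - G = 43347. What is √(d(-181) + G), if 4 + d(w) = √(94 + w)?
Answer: √(-43348 + I*√87) ≈ 0.022 + 208.2*I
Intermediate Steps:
d(w) = -4 + √(94 + w)
G = -43344 (G = 3 - 1*43347 = 3 - 43347 = -43344)
√(d(-181) + G) = √((-4 + √(94 - 181)) - 43344) = √((-4 + √(-87)) - 43344) = √((-4 + I*√87) - 43344) = √(-43348 + I*√87)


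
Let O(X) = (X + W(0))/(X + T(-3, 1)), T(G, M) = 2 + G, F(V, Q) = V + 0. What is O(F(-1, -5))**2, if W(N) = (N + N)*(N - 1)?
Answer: 1/4 ≈ 0.25000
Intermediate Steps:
F(V, Q) = V
W(N) = 2*N*(-1 + N) (W(N) = (2*N)*(-1 + N) = 2*N*(-1 + N))
O(X) = X/(-1 + X) (O(X) = (X + 2*0*(-1 + 0))/(X + (2 - 3)) = (X + 2*0*(-1))/(X - 1) = (X + 0)/(-1 + X) = X/(-1 + X))
O(F(-1, -5))**2 = (-1/(-1 - 1))**2 = (-1/(-2))**2 = (-1*(-1/2))**2 = (1/2)**2 = 1/4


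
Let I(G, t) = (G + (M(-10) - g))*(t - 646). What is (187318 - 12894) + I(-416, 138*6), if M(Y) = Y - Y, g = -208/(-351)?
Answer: 2662312/27 ≈ 98604.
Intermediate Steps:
g = 16/27 (g = -208*(-1/351) = 16/27 ≈ 0.59259)
M(Y) = 0
I(G, t) = (-646 + t)*(-16/27 + G) (I(G, t) = (G + (0 - 1*16/27))*(t - 646) = (G + (0 - 16/27))*(-646 + t) = (G - 16/27)*(-646 + t) = (-16/27 + G)*(-646 + t) = (-646 + t)*(-16/27 + G))
(187318 - 12894) + I(-416, 138*6) = (187318 - 12894) + (10336/27 - 646*(-416) - 736*6/9 - 57408*6) = 174424 + (10336/27 + 268736 - 16/27*828 - 416*828) = 174424 + (10336/27 + 268736 - 1472/3 - 344448) = 174424 - 2047136/27 = 2662312/27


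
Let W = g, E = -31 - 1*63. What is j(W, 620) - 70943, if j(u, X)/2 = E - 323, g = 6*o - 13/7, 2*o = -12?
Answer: -71777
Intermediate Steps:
E = -94 (E = -31 - 63 = -94)
o = -6 (o = (1/2)*(-12) = -6)
g = -265/7 (g = 6*(-6) - 13/7 = -36 - 13*1/7 = -36 - 13/7 = -265/7 ≈ -37.857)
W = -265/7 ≈ -37.857
j(u, X) = -834 (j(u, X) = 2*(-94 - 323) = 2*(-417) = -834)
j(W, 620) - 70943 = -834 - 70943 = -71777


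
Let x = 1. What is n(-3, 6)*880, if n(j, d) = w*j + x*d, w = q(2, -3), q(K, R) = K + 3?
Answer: -7920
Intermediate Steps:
q(K, R) = 3 + K
w = 5 (w = 3 + 2 = 5)
n(j, d) = d + 5*j (n(j, d) = 5*j + 1*d = 5*j + d = d + 5*j)
n(-3, 6)*880 = (6 + 5*(-3))*880 = (6 - 15)*880 = -9*880 = -7920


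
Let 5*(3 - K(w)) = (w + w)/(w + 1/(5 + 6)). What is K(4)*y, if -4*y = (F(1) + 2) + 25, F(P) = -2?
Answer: -587/36 ≈ -16.306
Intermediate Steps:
K(w) = 3 - 2*w/(5*(1/11 + w)) (K(w) = 3 - (w + w)/(5*(w + 1/(5 + 6))) = 3 - 2*w/(5*(w + 1/11)) = 3 - 2*w/(5*(1/11 + w)))
y = -25/4 (y = -((-2 + 2) + 25)/4 = -(0 + 25)/4 = -¼*25 = -25/4 ≈ -6.2500)
K(4)*y = ((15 + 143*4)/(5*(1 + 11*4)))*(-25/4) = ((15 + 572)/(5*(1 + 44)))*(-25/4) = ((⅕)*587/45)*(-25/4) = ((⅕)*(1/45)*587)*(-25/4) = (587/225)*(-25/4) = -587/36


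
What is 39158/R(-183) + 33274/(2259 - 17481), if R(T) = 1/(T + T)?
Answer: -109079559545/7611 ≈ -1.4332e+7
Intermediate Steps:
R(T) = 1/(2*T)
39158/R(-183) + 33274/(2259 - 17481) = 39158/(((½)/(-183))) + 33274/(2259 - 17481) = 39158/(((½)*(-1/183))) + 33274/(-15222) = 39158/(-1/366) + 33274*(-1/15222) = 39158*(-366) - 16637/7611 = -14331828 - 16637/7611 = -109079559545/7611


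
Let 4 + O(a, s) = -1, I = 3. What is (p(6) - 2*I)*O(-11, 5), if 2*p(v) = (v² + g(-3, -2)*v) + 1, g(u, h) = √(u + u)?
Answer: -125/2 - 15*I*√6 ≈ -62.5 - 36.742*I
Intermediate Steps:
O(a, s) = -5 (O(a, s) = -4 - 1 = -5)
g(u, h) = √2*√u (g(u, h) = √(2*u) = √2*√u)
p(v) = ½ + v²/2 + I*v*√6/2 (p(v) = ((v² + (√2*√(-3))*v) + 1)/2 = ((v² + (√2*(I*√3))*v) + 1)/2 = ((v² + (I*√6)*v) + 1)/2 = ((v² + I*v*√6) + 1)/2 = (1 + v² + I*v*√6)/2 = ½ + v²/2 + I*v*√6/2)
(p(6) - 2*I)*O(-11, 5) = ((½ + (½)*6² + (½)*I*6*√6) - 2*3)*(-5) = ((½ + (½)*36 + 3*I*√6) - 6)*(-5) = ((½ + 18 + 3*I*√6) - 6)*(-5) = ((37/2 + 3*I*√6) - 6)*(-5) = (25/2 + 3*I*√6)*(-5) = -125/2 - 15*I*√6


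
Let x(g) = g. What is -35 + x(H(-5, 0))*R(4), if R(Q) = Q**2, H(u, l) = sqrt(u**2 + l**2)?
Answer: 45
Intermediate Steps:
H(u, l) = sqrt(l**2 + u**2)
-35 + x(H(-5, 0))*R(4) = -35 + sqrt(0**2 + (-5)**2)*4**2 = -35 + sqrt(0 + 25)*16 = -35 + sqrt(25)*16 = -35 + 5*16 = -35 + 80 = 45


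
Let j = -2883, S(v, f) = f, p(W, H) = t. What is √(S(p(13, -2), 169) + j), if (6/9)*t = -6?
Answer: I*√2714 ≈ 52.096*I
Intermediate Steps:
t = -9 (t = (3/2)*(-6) = -9)
p(W, H) = -9
√(S(p(13, -2), 169) + j) = √(169 - 2883) = √(-2714) = I*√2714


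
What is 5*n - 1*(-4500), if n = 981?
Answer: 9405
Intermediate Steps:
5*n - 1*(-4500) = 5*981 - 1*(-4500) = 4905 + 4500 = 9405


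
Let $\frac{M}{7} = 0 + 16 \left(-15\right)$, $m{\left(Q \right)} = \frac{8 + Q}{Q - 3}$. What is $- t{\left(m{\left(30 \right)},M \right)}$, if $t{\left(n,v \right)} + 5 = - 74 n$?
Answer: $\frac{2947}{27} \approx 109.15$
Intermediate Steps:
$m{\left(Q \right)} = \frac{8 + Q}{-3 + Q}$
$M = -1680$ ($M = 7 \left(0 + 16 \left(-15\right)\right) = 7 \left(0 - 240\right) = 7 \left(-240\right) = -1680$)
$t{\left(n,v \right)} = -5 - 74 n$
$- t{\left(m{\left(30 \right)},M \right)} = - (-5 - 74 \frac{8 + 30}{-3 + 30}) = - (-5 - 74 \cdot \frac{1}{27} \cdot 38) = - (-5 - \frac{2812}{27}) = \left(-1\right) \left(- \frac{2947}{27}\right) = \frac{2947}{27}$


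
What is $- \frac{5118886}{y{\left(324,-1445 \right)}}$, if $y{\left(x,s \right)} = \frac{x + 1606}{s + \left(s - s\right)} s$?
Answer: $- \frac{2559443}{965} \approx -2652.3$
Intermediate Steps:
$y{\left(x,s \right)} = 1606 + x$ ($y{\left(x,s \right)} = \frac{1606 + x}{s + 0} s = \frac{1606 + x}{s} s = 1606 + x$)
$- \frac{5118886}{y{\left(324,-1445 \right)}} = - \frac{5118886}{1606 + 324} = - \frac{5118886}{1930} = \left(-5118886\right) \frac{1}{1930} = - \frac{2559443}{965}$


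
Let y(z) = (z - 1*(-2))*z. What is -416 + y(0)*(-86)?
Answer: -416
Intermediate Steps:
y(z) = z*(2 + z) (y(z) = (z + 2)*z = (2 + z)*z = z*(2 + z))
-416 + y(0)*(-86) = -416 + (0*(2 + 0))*(-86) = -416 + (0*2)*(-86) = -416 + 0*(-86) = -416 + 0 = -416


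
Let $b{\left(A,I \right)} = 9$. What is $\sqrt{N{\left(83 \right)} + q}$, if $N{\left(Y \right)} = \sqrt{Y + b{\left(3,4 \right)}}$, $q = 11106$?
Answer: $\sqrt{11106 + 2 \sqrt{23}} \approx 105.43$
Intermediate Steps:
$N{\left(Y \right)} = \sqrt{9 + Y}$ ($N{\left(Y \right)} = \sqrt{Y + 9} = \sqrt{9 + Y}$)
$\sqrt{N{\left(83 \right)} + q} = \sqrt{\sqrt{9 + 83} + 11106} = \sqrt{\sqrt{92} + 11106} = \sqrt{2 \sqrt{23} + 11106} = \sqrt{11106 + 2 \sqrt{23}}$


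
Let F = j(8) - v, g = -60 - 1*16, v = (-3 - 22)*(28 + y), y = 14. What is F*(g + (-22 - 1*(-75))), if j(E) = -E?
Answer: -23966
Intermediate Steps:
v = -1050 (v = (-3 - 22)*(28 + 14) = -25*42 = -1050)
g = -76 (g = -60 - 16 = -76)
F = 1042 (F = -1*8 - 1*(-1050) = -8 + 1050 = 1042)
F*(g + (-22 - 1*(-75))) = 1042*(-76 + (-22 - 1*(-75))) = 1042*(-76 + (-22 + 75)) = 1042*(-76 + 53) = 1042*(-23) = -23966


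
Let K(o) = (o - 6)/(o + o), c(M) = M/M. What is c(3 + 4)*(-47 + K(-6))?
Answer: -46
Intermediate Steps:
c(M) = 1
K(o) = (-6 + o)/(2*o) (K(o) = (-6 + o)/((2*o)) = (-6 + o)*(1/(2*o)) = (-6 + o)/(2*o))
c(3 + 4)*(-47 + K(-6)) = 1*(-47 + (½)*(-6 - 6)/(-6)) = 1*(-47 + (½)*(-⅙)*(-12)) = 1*(-47 + 1) = 1*(-46) = -46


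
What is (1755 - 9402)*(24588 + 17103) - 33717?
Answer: -318844794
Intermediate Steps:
(1755 - 9402)*(24588 + 17103) - 33717 = -7647*41691 - 33717 = -318811077 - 33717 = -318844794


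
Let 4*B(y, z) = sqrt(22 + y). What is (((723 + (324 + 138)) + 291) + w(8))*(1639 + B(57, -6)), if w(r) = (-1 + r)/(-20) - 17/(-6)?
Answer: 145394051/60 + 88709*sqrt(79)/240 ≈ 2.4265e+6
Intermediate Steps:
w(r) = 173/60 - r/20 (w(r) = (-1 + r)*(-1/20) - 17*(-1/6) = (1/20 - r/20) + 17/6 = 173/60 - r/20)
B(y, z) = sqrt(22 + y)/4
(((723 + (324 + 138)) + 291) + w(8))*(1639 + B(57, -6)) = (((723 + (324 + 138)) + 291) + (173/60 - 1/20*8))*(1639 + sqrt(22 + 57)/4) = (((723 + 462) + 291) + (173/60 - 2/5))*(1639 + sqrt(79)/4) = ((1185 + 291) + 149/60)*(1639 + sqrt(79)/4) = (1476 + 149/60)*(1639 + sqrt(79)/4) = 88709*(1639 + sqrt(79)/4)/60 = 145394051/60 + 88709*sqrt(79)/240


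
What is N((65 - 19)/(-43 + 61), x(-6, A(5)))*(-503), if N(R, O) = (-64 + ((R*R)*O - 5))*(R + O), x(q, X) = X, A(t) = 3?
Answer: 33550100/243 ≈ 1.3807e+5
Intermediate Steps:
N(R, O) = (-69 + O*R²)*(O + R) (N(R, O) = (-64 + (R²*O - 5))*(O + R) = (-64 + (O*R² - 5))*(O + R) = (-64 + (-5 + O*R²))*(O + R) = (-69 + O*R²)*(O + R))
N((65 - 19)/(-43 + 61), x(-6, A(5)))*(-503) = (-69*3 - 69*(65 - 19)/(-43 + 61) + 3*((65 - 19)/(-43 + 61))³ + 3²*((65 - 19)/(-43 + 61))²)*(-503) = (-207 - 3174/18 + 3*(46/18)³ + 9*(46/18)²)*(-503) = (-207 - 3174/18 + 3*(46*(1/18))³ + 9*(46*(1/18))²)*(-503) = (-207 - 69*23/9 + 3*(23/9)³ + 9*(23/9)²)*(-503) = (-207 - 529/3 + 3*(12167/729) + 9*(529/81))*(-503) = (-207 - 529/3 + 12167/243 + 529/9)*(-503) = -66700/243*(-503) = 33550100/243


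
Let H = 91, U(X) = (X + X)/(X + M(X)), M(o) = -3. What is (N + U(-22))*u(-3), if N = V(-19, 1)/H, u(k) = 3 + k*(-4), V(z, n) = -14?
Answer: 1566/65 ≈ 24.092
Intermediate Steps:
u(k) = 3 - 4*k
U(X) = 2*X/(-3 + X) (U(X) = (X + X)/(X - 3) = (2*X)/(-3 + X) = 2*X/(-3 + X))
N = -2/13 (N = -14/91 = -14*1/91 = -2/13 ≈ -0.15385)
(N + U(-22))*u(-3) = (-2/13 + 2*(-22)/(-3 - 22))*(3 - 4*(-3)) = (-2/13 + 2*(-22)/(-25))*(3 + 12) = (-2/13 + 2*(-22)*(-1/25))*15 = (-2/13 + 44/25)*15 = (522/325)*15 = 1566/65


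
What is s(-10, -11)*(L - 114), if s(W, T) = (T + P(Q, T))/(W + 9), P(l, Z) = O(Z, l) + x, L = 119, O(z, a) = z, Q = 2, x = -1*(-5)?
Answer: 85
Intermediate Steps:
x = 5
P(l, Z) = 5 + Z (P(l, Z) = Z + 5 = 5 + Z)
s(W, T) = (5 + 2*T)/(9 + W) (s(W, T) = (T + (5 + T))/(W + 9) = (5 + 2*T)/(9 + W))
s(-10, -11)*(L - 114) = ((5 + 2*(-11))/(9 - 10))*(119 - 114) = ((5 - 22)/(-1))*5 = -1*(-17)*5 = 17*5 = 85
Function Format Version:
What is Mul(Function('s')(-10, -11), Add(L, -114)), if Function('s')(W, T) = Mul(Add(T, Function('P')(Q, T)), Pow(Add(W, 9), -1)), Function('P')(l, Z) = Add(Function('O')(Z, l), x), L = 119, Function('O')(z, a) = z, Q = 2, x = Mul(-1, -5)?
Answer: 85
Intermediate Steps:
x = 5
Function('P')(l, Z) = Add(5, Z) (Function('P')(l, Z) = Add(Z, 5) = Add(5, Z))
Function('s')(W, T) = Mul(Pow(Add(9, W), -1), Add(5, Mul(2, T))) (Function('s')(W, T) = Mul(Add(T, Add(5, T)), Pow(Add(W, 9), -1)) = Mul(Add(5, Mul(2, T)), Pow(Add(9, W), -1)) = Mul(Pow(Add(9, W), -1), Add(5, Mul(2, T))))
Mul(Function('s')(-10, -11), Add(L, -114)) = Mul(Mul(Pow(Add(9, -10), -1), Add(5, Mul(2, -11))), Add(119, -114)) = Mul(Mul(Pow(-1, -1), Add(5, -22)), 5) = Mul(Mul(-1, -17), 5) = Mul(17, 5) = 85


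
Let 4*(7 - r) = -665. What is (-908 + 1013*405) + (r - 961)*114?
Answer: 639107/2 ≈ 3.1955e+5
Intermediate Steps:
r = 693/4 (r = 7 - ¼*(-665) = 7 + 665/4 = 693/4 ≈ 173.25)
(-908 + 1013*405) + (r - 961)*114 = (-908 + 1013*405) + (693/4 - 961)*114 = (-908 + 410265) - 3151/4*114 = 409357 - 179607/2 = 639107/2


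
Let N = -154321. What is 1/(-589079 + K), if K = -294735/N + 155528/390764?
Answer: -15075772811/8880786378465062 ≈ -1.6976e-6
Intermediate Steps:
K = 34793266007/15075772811 (K = -294735/(-154321) + 155528/390764 = -294735*(-1/154321) + 155528*(1/390764) = 294735/154321 + 38882/97691 = 34793266007/15075772811 ≈ 2.3079)
1/(-589079 + K) = 1/(-589079 + 34793266007/15075772811) = 1/(-8880786378465062/15075772811) = -15075772811/8880786378465062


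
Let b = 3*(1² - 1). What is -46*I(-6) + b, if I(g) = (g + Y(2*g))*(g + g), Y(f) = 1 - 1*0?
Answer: -2760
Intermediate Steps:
Y(f) = 1 (Y(f) = 1 + 0 = 1)
I(g) = 2*g*(1 + g) (I(g) = (g + 1)*(g + g) = (1 + g)*(2*g) = 2*g*(1 + g))
b = 0 (b = 3*(1 - 1) = 3*0 = 0)
-46*I(-6) + b = -92*(-6)*(1 - 6) + 0 = -92*(-6)*(-5) + 0 = -46*60 + 0 = -2760 + 0 = -2760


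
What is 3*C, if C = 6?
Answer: 18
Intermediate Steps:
3*C = 3*6 = 18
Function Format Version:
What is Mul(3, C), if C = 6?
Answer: 18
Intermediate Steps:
Mul(3, C) = Mul(3, 6) = 18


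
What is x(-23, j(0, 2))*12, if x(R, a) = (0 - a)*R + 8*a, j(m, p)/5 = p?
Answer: 3720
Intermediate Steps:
j(m, p) = 5*p
x(R, a) = 8*a - R*a (x(R, a) = (-a)*R + 8*a = -R*a + 8*a = 8*a - R*a)
x(-23, j(0, 2))*12 = ((5*2)*(8 - 1*(-23)))*12 = (10*(8 + 23))*12 = (10*31)*12 = 310*12 = 3720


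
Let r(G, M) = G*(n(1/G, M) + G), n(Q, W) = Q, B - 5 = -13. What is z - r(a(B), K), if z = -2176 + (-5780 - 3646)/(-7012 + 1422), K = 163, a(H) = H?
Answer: -6258882/2795 ≈ -2239.3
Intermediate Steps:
B = -8 (B = 5 - 13 = -8)
z = -6077207/2795 (z = -2176 - 9426/(-5590) = -2176 - 9426*(-1/5590) = -2176 + 4713/2795 = -6077207/2795 ≈ -2174.3)
r(G, M) = G*(G + 1/G) (r(G, M) = G*(1/G + G) = G*(G + 1/G))
z - r(a(B), K) = -6077207/2795 - (1 + (-8)**2) = -6077207/2795 - (1 + 64) = -6077207/2795 - 1*65 = -6077207/2795 - 65 = -6258882/2795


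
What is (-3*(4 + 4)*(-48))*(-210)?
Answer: -241920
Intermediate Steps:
(-3*(4 + 4)*(-48))*(-210) = (-3*8*(-48))*(-210) = -24*(-48)*(-210) = 1152*(-210) = -241920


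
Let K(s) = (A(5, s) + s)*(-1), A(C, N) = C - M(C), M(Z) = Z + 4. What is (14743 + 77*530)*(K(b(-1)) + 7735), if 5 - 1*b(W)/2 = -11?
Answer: 428146971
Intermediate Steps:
M(Z) = 4 + Z
b(W) = 32 (b(W) = 10 - 2*(-11) = 10 + 22 = 32)
A(C, N) = -4 (A(C, N) = C - (4 + C) = C + (-4 - C) = -4)
K(s) = 4 - s (K(s) = (-4 + s)*(-1) = 4 - s)
(14743 + 77*530)*(K(b(-1)) + 7735) = (14743 + 77*530)*((4 - 1*32) + 7735) = (14743 + 40810)*((4 - 32) + 7735) = 55553*(-28 + 7735) = 55553*7707 = 428146971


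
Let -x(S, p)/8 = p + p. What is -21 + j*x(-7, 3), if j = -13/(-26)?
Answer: -45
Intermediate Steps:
j = ½ (j = -13*(-1/26) = ½ ≈ 0.50000)
x(S, p) = -16*p (x(S, p) = -8*(p + p) = -16*p)
-21 + j*x(-7, 3) = -21 + (-16*3)/2 = -21 + (½)*(-48) = -21 - 24 = -45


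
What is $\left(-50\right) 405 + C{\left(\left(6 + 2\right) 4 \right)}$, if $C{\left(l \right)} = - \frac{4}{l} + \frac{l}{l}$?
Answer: $- \frac{161993}{8} \approx -20249.0$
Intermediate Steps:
$C{\left(l \right)} = 1 - \frac{4}{l}$ ($C{\left(l \right)} = - \frac{4}{l} + 1 = 1 - \frac{4}{l}$)
$\left(-50\right) 405 + C{\left(\left(6 + 2\right) 4 \right)} = \left(-50\right) 405 + \frac{-4 + \left(6 + 2\right) 4}{\left(6 + 2\right) 4} = -20250 + \frac{-4 + 8 \cdot 4}{8 \cdot 4} = -20250 + \frac{-4 + 32}{32} = -20250 + \frac{1}{32} \cdot 28 = -20250 + \frac{7}{8} = - \frac{161993}{8}$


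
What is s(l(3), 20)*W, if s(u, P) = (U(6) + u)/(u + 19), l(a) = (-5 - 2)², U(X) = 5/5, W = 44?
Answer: 550/17 ≈ 32.353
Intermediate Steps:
U(X) = 1 (U(X) = 5*(⅕) = 1)
l(a) = 49 (l(a) = (-7)² = 49)
s(u, P) = (1 + u)/(19 + u) (s(u, P) = (1 + u)/(u + 19) = (1 + u)/(19 + u))
s(l(3), 20)*W = ((1 + 49)/(19 + 49))*44 = (50/68)*44 = ((1/68)*50)*44 = (25/34)*44 = 550/17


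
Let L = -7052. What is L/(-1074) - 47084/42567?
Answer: 41602378/7619493 ≈ 5.4600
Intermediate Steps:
L/(-1074) - 47084/42567 = -7052/(-1074) - 47084/42567 = -7052*(-1/1074) - 47084*1/42567 = 3526/537 - 47084/42567 = 41602378/7619493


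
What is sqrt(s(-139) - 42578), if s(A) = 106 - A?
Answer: I*sqrt(42333) ≈ 205.75*I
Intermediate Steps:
sqrt(s(-139) - 42578) = sqrt((106 - 1*(-139)) - 42578) = sqrt((106 + 139) - 42578) = sqrt(245 - 42578) = sqrt(-42333) = I*sqrt(42333)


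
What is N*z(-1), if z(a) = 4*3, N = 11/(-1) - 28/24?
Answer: -146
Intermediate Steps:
N = -73/6 (N = 11*(-1) - 28*1/24 = -11 - 7/6 = -73/6 ≈ -12.167)
z(a) = 12
N*z(-1) = -73/6*12 = -146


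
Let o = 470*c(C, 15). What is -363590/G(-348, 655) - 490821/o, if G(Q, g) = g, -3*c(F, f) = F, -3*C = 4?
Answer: -15221017/5240 ≈ -2904.8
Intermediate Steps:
C = -4/3 (C = -1/3*4 = -4/3 ≈ -1.3333)
c(F, f) = -F/3
o = 1880/9 (o = 470*(-1/3*(-4/3)) = 470*(4/9) = 1880/9 ≈ 208.89)
-363590/G(-348, 655) - 490821/o = -363590/655 - 490821/1880/9 = -363590*1/655 - 490821*9/1880 = -72718/131 - 93987/40 = -15221017/5240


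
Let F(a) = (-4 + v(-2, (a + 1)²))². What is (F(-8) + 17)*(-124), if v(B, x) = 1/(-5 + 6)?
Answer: -3224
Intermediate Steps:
v(B, x) = 1 (v(B, x) = 1/1 = 1)
F(a) = 9 (F(a) = (-4 + 1)² = (-3)² = 9)
(F(-8) + 17)*(-124) = (9 + 17)*(-124) = 26*(-124) = -3224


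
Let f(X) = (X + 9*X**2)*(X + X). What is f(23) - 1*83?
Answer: 219981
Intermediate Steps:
f(X) = 2*X*(X + 9*X**2) (f(X) = (X + 9*X**2)*(2*X) = 2*X*(X + 9*X**2))
f(23) - 1*83 = 23**2*(2 + 18*23) - 1*83 = 529*(2 + 414) - 83 = 529*416 - 83 = 220064 - 83 = 219981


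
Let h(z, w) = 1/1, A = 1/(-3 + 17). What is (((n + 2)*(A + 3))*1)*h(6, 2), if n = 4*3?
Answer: 43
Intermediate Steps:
n = 12
A = 1/14 ≈ 0.071429
h(z, w) = 1
(((n + 2)*(A + 3))*1)*h(6, 2) = (((12 + 2)*(1/14 + 3))*1)*1 = ((14*(43/14))*1)*1 = (43*1)*1 = 43*1 = 43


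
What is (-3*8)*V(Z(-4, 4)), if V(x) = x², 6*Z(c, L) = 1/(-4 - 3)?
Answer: -2/147 ≈ -0.013605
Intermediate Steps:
Z(c, L) = -1/42 (Z(c, L) = 1/(6*(-4 - 3)) = (⅙)/(-7) = (⅙)*(-⅐) = -1/42)
(-3*8)*V(Z(-4, 4)) = (-3*8)*(-1/42)² = -24*1/1764 = -2/147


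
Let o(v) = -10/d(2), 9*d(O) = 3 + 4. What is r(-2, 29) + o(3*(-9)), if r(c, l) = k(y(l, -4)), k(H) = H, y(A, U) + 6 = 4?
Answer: -104/7 ≈ -14.857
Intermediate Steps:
y(A, U) = -2 (y(A, U) = -6 + 4 = -2)
d(O) = 7/9 (d(O) = (3 + 4)/9 = (⅑)*7 = 7/9)
o(v) = -90/7 (o(v) = -10/7/9 = -10*9/7 = -90/7)
r(c, l) = -2
r(-2, 29) + o(3*(-9)) = -2 - 90/7 = -104/7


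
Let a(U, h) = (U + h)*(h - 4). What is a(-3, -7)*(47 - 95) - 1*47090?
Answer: -52370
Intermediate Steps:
a(U, h) = (-4 + h)*(U + h) (a(U, h) = (U + h)*(-4 + h) = (-4 + h)*(U + h))
a(-3, -7)*(47 - 95) - 1*47090 = ((-7)² - 4*(-3) - 4*(-7) - 3*(-7))*(47 - 95) - 1*47090 = (49 + 12 + 28 + 21)*(-48) - 47090 = 110*(-48) - 47090 = -5280 - 47090 = -52370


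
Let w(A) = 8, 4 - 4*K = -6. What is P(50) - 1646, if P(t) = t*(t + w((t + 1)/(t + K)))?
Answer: 1254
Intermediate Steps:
K = 5/2 (K = 1 - ¼*(-6) = 1 + 3/2 = 5/2 ≈ 2.5000)
P(t) = t*(8 + t) (P(t) = t*(t + 8) = t*(8 + t))
P(50) - 1646 = 50*(8 + 50) - 1646 = 50*58 - 1646 = 2900 - 1646 = 1254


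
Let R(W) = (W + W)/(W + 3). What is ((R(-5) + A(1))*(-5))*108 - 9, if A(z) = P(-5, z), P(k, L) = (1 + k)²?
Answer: -11349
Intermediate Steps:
R(W) = 2*W/(3 + W) (R(W) = (2*W)/(3 + W) = 2*W/(3 + W))
A(z) = 16 (A(z) = (1 - 5)² = (-4)² = 16)
((R(-5) + A(1))*(-5))*108 - 9 = ((2*(-5)/(3 - 5) + 16)*(-5))*108 - 9 = ((2*(-5)/(-2) + 16)*(-5))*108 - 9 = ((2*(-5)*(-½) + 16)*(-5))*108 - 9 = ((5 + 16)*(-5))*108 - 9 = (21*(-5))*108 - 9 = -105*108 - 9 = -11340 - 9 = -11349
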